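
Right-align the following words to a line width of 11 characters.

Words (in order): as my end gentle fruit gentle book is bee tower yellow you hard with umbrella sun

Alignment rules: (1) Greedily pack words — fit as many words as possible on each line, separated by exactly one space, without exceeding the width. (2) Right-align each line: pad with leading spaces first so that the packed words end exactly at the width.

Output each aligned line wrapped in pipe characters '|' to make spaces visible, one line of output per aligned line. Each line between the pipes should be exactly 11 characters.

Line 1: ['as', 'my', 'end'] (min_width=9, slack=2)
Line 2: ['gentle'] (min_width=6, slack=5)
Line 3: ['fruit'] (min_width=5, slack=6)
Line 4: ['gentle', 'book'] (min_width=11, slack=0)
Line 5: ['is', 'bee'] (min_width=6, slack=5)
Line 6: ['tower'] (min_width=5, slack=6)
Line 7: ['yellow', 'you'] (min_width=10, slack=1)
Line 8: ['hard', 'with'] (min_width=9, slack=2)
Line 9: ['umbrella'] (min_width=8, slack=3)
Line 10: ['sun'] (min_width=3, slack=8)

Answer: |  as my end|
|     gentle|
|      fruit|
|gentle book|
|     is bee|
|      tower|
| yellow you|
|  hard with|
|   umbrella|
|        sun|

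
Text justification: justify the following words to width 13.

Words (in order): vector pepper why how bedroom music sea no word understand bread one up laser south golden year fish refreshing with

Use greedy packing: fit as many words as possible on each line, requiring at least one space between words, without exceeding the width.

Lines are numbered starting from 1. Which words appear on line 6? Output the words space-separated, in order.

Line 1: ['vector', 'pepper'] (min_width=13, slack=0)
Line 2: ['why', 'how'] (min_width=7, slack=6)
Line 3: ['bedroom', 'music'] (min_width=13, slack=0)
Line 4: ['sea', 'no', 'word'] (min_width=11, slack=2)
Line 5: ['understand'] (min_width=10, slack=3)
Line 6: ['bread', 'one', 'up'] (min_width=12, slack=1)
Line 7: ['laser', 'south'] (min_width=11, slack=2)
Line 8: ['golden', 'year'] (min_width=11, slack=2)
Line 9: ['fish'] (min_width=4, slack=9)
Line 10: ['refreshing'] (min_width=10, slack=3)
Line 11: ['with'] (min_width=4, slack=9)

Answer: bread one up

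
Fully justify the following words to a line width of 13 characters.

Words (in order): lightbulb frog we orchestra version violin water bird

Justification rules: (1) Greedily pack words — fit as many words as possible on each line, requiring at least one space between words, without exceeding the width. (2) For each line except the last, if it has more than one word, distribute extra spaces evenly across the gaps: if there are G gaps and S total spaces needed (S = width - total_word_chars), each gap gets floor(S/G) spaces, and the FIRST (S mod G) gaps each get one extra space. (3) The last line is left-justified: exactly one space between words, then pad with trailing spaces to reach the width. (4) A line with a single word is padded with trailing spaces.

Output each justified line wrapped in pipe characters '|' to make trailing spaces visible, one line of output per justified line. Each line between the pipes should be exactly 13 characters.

Line 1: ['lightbulb'] (min_width=9, slack=4)
Line 2: ['frog', 'we'] (min_width=7, slack=6)
Line 3: ['orchestra'] (min_width=9, slack=4)
Line 4: ['version'] (min_width=7, slack=6)
Line 5: ['violin', 'water'] (min_width=12, slack=1)
Line 6: ['bird'] (min_width=4, slack=9)

Answer: |lightbulb    |
|frog       we|
|orchestra    |
|version      |
|violin  water|
|bird         |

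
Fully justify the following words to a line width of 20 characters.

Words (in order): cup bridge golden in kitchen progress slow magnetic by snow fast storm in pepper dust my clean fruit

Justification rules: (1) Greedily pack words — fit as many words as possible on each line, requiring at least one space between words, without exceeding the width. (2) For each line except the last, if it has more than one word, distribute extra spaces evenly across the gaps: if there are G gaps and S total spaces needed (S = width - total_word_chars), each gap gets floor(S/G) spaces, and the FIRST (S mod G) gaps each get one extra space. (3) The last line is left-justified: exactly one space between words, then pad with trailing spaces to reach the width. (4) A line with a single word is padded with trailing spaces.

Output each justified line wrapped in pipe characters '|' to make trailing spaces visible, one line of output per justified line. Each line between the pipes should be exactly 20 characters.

Line 1: ['cup', 'bridge', 'golden', 'in'] (min_width=20, slack=0)
Line 2: ['kitchen', 'progress'] (min_width=16, slack=4)
Line 3: ['slow', 'magnetic', 'by'] (min_width=16, slack=4)
Line 4: ['snow', 'fast', 'storm', 'in'] (min_width=18, slack=2)
Line 5: ['pepper', 'dust', 'my', 'clean'] (min_width=20, slack=0)
Line 6: ['fruit'] (min_width=5, slack=15)

Answer: |cup bridge golden in|
|kitchen     progress|
|slow   magnetic   by|
|snow  fast  storm in|
|pepper dust my clean|
|fruit               |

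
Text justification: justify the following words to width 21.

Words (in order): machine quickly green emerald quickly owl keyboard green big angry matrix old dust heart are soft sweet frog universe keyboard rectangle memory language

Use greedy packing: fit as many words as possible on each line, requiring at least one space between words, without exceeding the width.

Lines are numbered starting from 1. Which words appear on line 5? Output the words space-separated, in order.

Answer: heart are soft sweet

Derivation:
Line 1: ['machine', 'quickly', 'green'] (min_width=21, slack=0)
Line 2: ['emerald', 'quickly', 'owl'] (min_width=19, slack=2)
Line 3: ['keyboard', 'green', 'big'] (min_width=18, slack=3)
Line 4: ['angry', 'matrix', 'old', 'dust'] (min_width=21, slack=0)
Line 5: ['heart', 'are', 'soft', 'sweet'] (min_width=20, slack=1)
Line 6: ['frog', 'universe'] (min_width=13, slack=8)
Line 7: ['keyboard', 'rectangle'] (min_width=18, slack=3)
Line 8: ['memory', 'language'] (min_width=15, slack=6)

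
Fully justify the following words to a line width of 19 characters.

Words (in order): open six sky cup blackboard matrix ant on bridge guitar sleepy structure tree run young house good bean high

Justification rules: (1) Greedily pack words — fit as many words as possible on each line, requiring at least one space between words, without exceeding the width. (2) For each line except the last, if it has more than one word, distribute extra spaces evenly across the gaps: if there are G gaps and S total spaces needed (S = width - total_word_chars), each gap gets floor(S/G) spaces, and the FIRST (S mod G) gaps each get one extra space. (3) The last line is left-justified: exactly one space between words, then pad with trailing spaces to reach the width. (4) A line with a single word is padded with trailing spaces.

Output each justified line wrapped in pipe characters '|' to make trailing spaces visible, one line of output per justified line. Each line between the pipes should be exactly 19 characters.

Line 1: ['open', 'six', 'sky', 'cup'] (min_width=16, slack=3)
Line 2: ['blackboard', 'matrix'] (min_width=17, slack=2)
Line 3: ['ant', 'on', 'bridge'] (min_width=13, slack=6)
Line 4: ['guitar', 'sleepy'] (min_width=13, slack=6)
Line 5: ['structure', 'tree', 'run'] (min_width=18, slack=1)
Line 6: ['young', 'house', 'good'] (min_width=16, slack=3)
Line 7: ['bean', 'high'] (min_width=9, slack=10)

Answer: |open  six  sky  cup|
|blackboard   matrix|
|ant    on    bridge|
|guitar       sleepy|
|structure  tree run|
|young   house  good|
|bean high          |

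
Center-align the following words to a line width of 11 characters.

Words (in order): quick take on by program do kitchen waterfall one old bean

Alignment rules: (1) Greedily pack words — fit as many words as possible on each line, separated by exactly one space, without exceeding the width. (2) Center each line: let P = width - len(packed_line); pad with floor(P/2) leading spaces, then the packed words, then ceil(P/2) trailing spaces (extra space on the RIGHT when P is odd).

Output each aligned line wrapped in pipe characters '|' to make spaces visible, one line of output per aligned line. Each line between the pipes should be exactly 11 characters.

Answer: |quick take |
|   on by   |
|program do |
|  kitchen  |
| waterfall |
|  one old  |
|   bean    |

Derivation:
Line 1: ['quick', 'take'] (min_width=10, slack=1)
Line 2: ['on', 'by'] (min_width=5, slack=6)
Line 3: ['program', 'do'] (min_width=10, slack=1)
Line 4: ['kitchen'] (min_width=7, slack=4)
Line 5: ['waterfall'] (min_width=9, slack=2)
Line 6: ['one', 'old'] (min_width=7, slack=4)
Line 7: ['bean'] (min_width=4, slack=7)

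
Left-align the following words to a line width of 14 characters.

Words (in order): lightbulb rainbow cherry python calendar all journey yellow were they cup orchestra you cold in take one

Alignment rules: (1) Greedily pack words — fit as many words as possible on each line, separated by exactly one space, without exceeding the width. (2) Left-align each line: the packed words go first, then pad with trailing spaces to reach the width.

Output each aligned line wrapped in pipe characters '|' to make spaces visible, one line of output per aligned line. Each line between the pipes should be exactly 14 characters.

Line 1: ['lightbulb'] (min_width=9, slack=5)
Line 2: ['rainbow', 'cherry'] (min_width=14, slack=0)
Line 3: ['python'] (min_width=6, slack=8)
Line 4: ['calendar', 'all'] (min_width=12, slack=2)
Line 5: ['journey', 'yellow'] (min_width=14, slack=0)
Line 6: ['were', 'they', 'cup'] (min_width=13, slack=1)
Line 7: ['orchestra', 'you'] (min_width=13, slack=1)
Line 8: ['cold', 'in', 'take'] (min_width=12, slack=2)
Line 9: ['one'] (min_width=3, slack=11)

Answer: |lightbulb     |
|rainbow cherry|
|python        |
|calendar all  |
|journey yellow|
|were they cup |
|orchestra you |
|cold in take  |
|one           |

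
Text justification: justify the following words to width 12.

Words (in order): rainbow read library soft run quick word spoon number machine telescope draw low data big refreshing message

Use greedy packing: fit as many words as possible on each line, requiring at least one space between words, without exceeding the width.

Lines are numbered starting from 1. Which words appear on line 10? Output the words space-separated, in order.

Answer: refreshing

Derivation:
Line 1: ['rainbow', 'read'] (min_width=12, slack=0)
Line 2: ['library', 'soft'] (min_width=12, slack=0)
Line 3: ['run', 'quick'] (min_width=9, slack=3)
Line 4: ['word', 'spoon'] (min_width=10, slack=2)
Line 5: ['number'] (min_width=6, slack=6)
Line 6: ['machine'] (min_width=7, slack=5)
Line 7: ['telescope'] (min_width=9, slack=3)
Line 8: ['draw', 'low'] (min_width=8, slack=4)
Line 9: ['data', 'big'] (min_width=8, slack=4)
Line 10: ['refreshing'] (min_width=10, slack=2)
Line 11: ['message'] (min_width=7, slack=5)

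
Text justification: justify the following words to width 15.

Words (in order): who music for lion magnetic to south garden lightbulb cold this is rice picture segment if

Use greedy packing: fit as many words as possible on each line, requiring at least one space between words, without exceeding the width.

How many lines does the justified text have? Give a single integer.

Line 1: ['who', 'music', 'for'] (min_width=13, slack=2)
Line 2: ['lion', 'magnetic'] (min_width=13, slack=2)
Line 3: ['to', 'south', 'garden'] (min_width=15, slack=0)
Line 4: ['lightbulb', 'cold'] (min_width=14, slack=1)
Line 5: ['this', 'is', 'rice'] (min_width=12, slack=3)
Line 6: ['picture', 'segment'] (min_width=15, slack=0)
Line 7: ['if'] (min_width=2, slack=13)
Total lines: 7

Answer: 7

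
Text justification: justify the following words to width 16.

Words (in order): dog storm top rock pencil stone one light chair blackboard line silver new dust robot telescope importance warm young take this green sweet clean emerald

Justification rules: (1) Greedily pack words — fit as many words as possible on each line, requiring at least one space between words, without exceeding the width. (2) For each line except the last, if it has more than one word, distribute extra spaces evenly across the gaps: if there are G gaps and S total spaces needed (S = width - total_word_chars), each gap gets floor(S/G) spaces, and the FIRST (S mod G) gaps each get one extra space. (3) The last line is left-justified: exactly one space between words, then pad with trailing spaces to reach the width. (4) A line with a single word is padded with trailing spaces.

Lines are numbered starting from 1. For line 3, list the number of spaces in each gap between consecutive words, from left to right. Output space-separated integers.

Answer: 2 1

Derivation:
Line 1: ['dog', 'storm', 'top'] (min_width=13, slack=3)
Line 2: ['rock', 'pencil'] (min_width=11, slack=5)
Line 3: ['stone', 'one', 'light'] (min_width=15, slack=1)
Line 4: ['chair', 'blackboard'] (min_width=16, slack=0)
Line 5: ['line', 'silver', 'new'] (min_width=15, slack=1)
Line 6: ['dust', 'robot'] (min_width=10, slack=6)
Line 7: ['telescope'] (min_width=9, slack=7)
Line 8: ['importance', 'warm'] (min_width=15, slack=1)
Line 9: ['young', 'take', 'this'] (min_width=15, slack=1)
Line 10: ['green', 'sweet'] (min_width=11, slack=5)
Line 11: ['clean', 'emerald'] (min_width=13, slack=3)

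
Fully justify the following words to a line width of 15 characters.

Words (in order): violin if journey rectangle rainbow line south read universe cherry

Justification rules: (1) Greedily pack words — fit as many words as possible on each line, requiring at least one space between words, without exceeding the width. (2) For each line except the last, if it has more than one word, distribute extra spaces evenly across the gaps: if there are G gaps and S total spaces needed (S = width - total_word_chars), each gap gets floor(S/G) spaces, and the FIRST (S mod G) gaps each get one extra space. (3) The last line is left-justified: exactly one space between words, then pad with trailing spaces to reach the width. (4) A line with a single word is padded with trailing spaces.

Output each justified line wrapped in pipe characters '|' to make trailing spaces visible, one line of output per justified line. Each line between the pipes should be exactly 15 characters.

Answer: |violin       if|
|journey        |
|rectangle      |
|rainbow    line|
|south      read|
|universe cherry|

Derivation:
Line 1: ['violin', 'if'] (min_width=9, slack=6)
Line 2: ['journey'] (min_width=7, slack=8)
Line 3: ['rectangle'] (min_width=9, slack=6)
Line 4: ['rainbow', 'line'] (min_width=12, slack=3)
Line 5: ['south', 'read'] (min_width=10, slack=5)
Line 6: ['universe', 'cherry'] (min_width=15, slack=0)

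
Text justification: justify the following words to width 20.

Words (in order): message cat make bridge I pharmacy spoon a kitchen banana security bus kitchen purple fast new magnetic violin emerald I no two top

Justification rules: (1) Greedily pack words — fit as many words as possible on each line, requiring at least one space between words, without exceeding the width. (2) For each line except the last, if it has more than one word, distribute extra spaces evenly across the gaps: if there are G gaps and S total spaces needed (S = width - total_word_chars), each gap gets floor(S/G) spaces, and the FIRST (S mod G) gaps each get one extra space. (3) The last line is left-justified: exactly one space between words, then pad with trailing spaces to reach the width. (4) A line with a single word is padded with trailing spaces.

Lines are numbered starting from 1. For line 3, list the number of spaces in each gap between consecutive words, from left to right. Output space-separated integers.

Line 1: ['message', 'cat', 'make'] (min_width=16, slack=4)
Line 2: ['bridge', 'I', 'pharmacy'] (min_width=17, slack=3)
Line 3: ['spoon', 'a', 'kitchen'] (min_width=15, slack=5)
Line 4: ['banana', 'security', 'bus'] (min_width=19, slack=1)
Line 5: ['kitchen', 'purple', 'fast'] (min_width=19, slack=1)
Line 6: ['new', 'magnetic', 'violin'] (min_width=19, slack=1)
Line 7: ['emerald', 'I', 'no', 'two', 'top'] (min_width=20, slack=0)

Answer: 4 3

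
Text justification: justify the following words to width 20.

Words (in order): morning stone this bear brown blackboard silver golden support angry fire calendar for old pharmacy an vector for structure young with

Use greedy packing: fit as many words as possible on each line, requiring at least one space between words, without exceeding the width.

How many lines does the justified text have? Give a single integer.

Line 1: ['morning', 'stone', 'this'] (min_width=18, slack=2)
Line 2: ['bear', 'brown'] (min_width=10, slack=10)
Line 3: ['blackboard', 'silver'] (min_width=17, slack=3)
Line 4: ['golden', 'support', 'angry'] (min_width=20, slack=0)
Line 5: ['fire', 'calendar', 'for'] (min_width=17, slack=3)
Line 6: ['old', 'pharmacy', 'an'] (min_width=15, slack=5)
Line 7: ['vector', 'for', 'structure'] (min_width=20, slack=0)
Line 8: ['young', 'with'] (min_width=10, slack=10)
Total lines: 8

Answer: 8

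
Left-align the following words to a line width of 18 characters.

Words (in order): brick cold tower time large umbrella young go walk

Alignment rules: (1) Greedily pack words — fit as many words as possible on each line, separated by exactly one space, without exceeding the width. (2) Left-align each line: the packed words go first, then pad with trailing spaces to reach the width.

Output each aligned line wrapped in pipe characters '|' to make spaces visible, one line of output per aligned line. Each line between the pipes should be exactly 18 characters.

Answer: |brick cold tower  |
|time large        |
|umbrella young go |
|walk              |

Derivation:
Line 1: ['brick', 'cold', 'tower'] (min_width=16, slack=2)
Line 2: ['time', 'large'] (min_width=10, slack=8)
Line 3: ['umbrella', 'young', 'go'] (min_width=17, slack=1)
Line 4: ['walk'] (min_width=4, slack=14)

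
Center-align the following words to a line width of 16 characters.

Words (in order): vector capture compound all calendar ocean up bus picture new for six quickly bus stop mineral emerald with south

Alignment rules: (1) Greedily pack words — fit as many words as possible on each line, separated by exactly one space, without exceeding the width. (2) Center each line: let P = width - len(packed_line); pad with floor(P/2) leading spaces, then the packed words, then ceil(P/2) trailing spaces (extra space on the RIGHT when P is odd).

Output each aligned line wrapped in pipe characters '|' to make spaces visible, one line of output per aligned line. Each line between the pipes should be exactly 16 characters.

Line 1: ['vector', 'capture'] (min_width=14, slack=2)
Line 2: ['compound', 'all'] (min_width=12, slack=4)
Line 3: ['calendar', 'ocean'] (min_width=14, slack=2)
Line 4: ['up', 'bus', 'picture'] (min_width=14, slack=2)
Line 5: ['new', 'for', 'six'] (min_width=11, slack=5)
Line 6: ['quickly', 'bus', 'stop'] (min_width=16, slack=0)
Line 7: ['mineral', 'emerald'] (min_width=15, slack=1)
Line 8: ['with', 'south'] (min_width=10, slack=6)

Answer: | vector capture |
|  compound all  |
| calendar ocean |
| up bus picture |
|  new for six   |
|quickly bus stop|
|mineral emerald |
|   with south   |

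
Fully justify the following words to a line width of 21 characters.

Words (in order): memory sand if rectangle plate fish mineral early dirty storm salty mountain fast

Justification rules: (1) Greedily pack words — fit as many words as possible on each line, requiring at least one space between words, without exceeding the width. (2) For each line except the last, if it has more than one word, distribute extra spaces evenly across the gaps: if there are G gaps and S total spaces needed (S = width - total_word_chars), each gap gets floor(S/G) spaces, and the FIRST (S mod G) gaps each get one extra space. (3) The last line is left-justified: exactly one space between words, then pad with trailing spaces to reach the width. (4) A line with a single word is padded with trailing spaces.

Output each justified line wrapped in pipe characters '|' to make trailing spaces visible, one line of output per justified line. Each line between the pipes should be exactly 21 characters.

Line 1: ['memory', 'sand', 'if'] (min_width=14, slack=7)
Line 2: ['rectangle', 'plate', 'fish'] (min_width=20, slack=1)
Line 3: ['mineral', 'early', 'dirty'] (min_width=19, slack=2)
Line 4: ['storm', 'salty', 'mountain'] (min_width=20, slack=1)
Line 5: ['fast'] (min_width=4, slack=17)

Answer: |memory     sand    if|
|rectangle  plate fish|
|mineral  early  dirty|
|storm  salty mountain|
|fast                 |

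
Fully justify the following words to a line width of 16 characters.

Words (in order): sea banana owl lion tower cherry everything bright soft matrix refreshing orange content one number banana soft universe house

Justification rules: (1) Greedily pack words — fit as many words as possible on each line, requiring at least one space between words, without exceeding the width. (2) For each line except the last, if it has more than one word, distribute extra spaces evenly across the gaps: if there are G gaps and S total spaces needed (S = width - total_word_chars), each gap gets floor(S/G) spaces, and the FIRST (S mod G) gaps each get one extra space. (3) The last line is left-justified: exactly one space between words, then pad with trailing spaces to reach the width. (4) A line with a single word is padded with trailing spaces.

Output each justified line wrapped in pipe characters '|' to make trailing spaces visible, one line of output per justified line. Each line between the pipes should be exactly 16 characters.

Line 1: ['sea', 'banana', 'owl'] (min_width=14, slack=2)
Line 2: ['lion', 'tower'] (min_width=10, slack=6)
Line 3: ['cherry'] (min_width=6, slack=10)
Line 4: ['everything'] (min_width=10, slack=6)
Line 5: ['bright', 'soft'] (min_width=11, slack=5)
Line 6: ['matrix'] (min_width=6, slack=10)
Line 7: ['refreshing'] (min_width=10, slack=6)
Line 8: ['orange', 'content'] (min_width=14, slack=2)
Line 9: ['one', 'number'] (min_width=10, slack=6)
Line 10: ['banana', 'soft'] (min_width=11, slack=5)
Line 11: ['universe', 'house'] (min_width=14, slack=2)

Answer: |sea  banana  owl|
|lion       tower|
|cherry          |
|everything      |
|bright      soft|
|matrix          |
|refreshing      |
|orange   content|
|one       number|
|banana      soft|
|universe house  |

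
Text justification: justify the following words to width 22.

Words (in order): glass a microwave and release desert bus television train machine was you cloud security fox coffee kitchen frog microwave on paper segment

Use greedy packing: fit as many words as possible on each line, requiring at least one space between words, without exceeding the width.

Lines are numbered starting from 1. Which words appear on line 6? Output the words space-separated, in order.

Line 1: ['glass', 'a', 'microwave', 'and'] (min_width=21, slack=1)
Line 2: ['release', 'desert', 'bus'] (min_width=18, slack=4)
Line 3: ['television', 'train'] (min_width=16, slack=6)
Line 4: ['machine', 'was', 'you', 'cloud'] (min_width=21, slack=1)
Line 5: ['security', 'fox', 'coffee'] (min_width=19, slack=3)
Line 6: ['kitchen', 'frog', 'microwave'] (min_width=22, slack=0)
Line 7: ['on', 'paper', 'segment'] (min_width=16, slack=6)

Answer: kitchen frog microwave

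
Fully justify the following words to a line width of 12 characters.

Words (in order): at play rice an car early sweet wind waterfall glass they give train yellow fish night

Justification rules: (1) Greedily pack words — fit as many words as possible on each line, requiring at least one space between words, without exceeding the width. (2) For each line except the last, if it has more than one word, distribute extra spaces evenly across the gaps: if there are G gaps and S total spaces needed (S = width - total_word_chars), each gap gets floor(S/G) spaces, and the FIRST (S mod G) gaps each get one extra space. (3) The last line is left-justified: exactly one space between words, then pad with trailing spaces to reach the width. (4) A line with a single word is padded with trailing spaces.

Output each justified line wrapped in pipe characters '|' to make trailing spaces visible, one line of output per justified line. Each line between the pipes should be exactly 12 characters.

Answer: |at play rice|
|an car early|
|sweet   wind|
|waterfall   |
|glass   they|
|give   train|
|yellow  fish|
|night       |

Derivation:
Line 1: ['at', 'play', 'rice'] (min_width=12, slack=0)
Line 2: ['an', 'car', 'early'] (min_width=12, slack=0)
Line 3: ['sweet', 'wind'] (min_width=10, slack=2)
Line 4: ['waterfall'] (min_width=9, slack=3)
Line 5: ['glass', 'they'] (min_width=10, slack=2)
Line 6: ['give', 'train'] (min_width=10, slack=2)
Line 7: ['yellow', 'fish'] (min_width=11, slack=1)
Line 8: ['night'] (min_width=5, slack=7)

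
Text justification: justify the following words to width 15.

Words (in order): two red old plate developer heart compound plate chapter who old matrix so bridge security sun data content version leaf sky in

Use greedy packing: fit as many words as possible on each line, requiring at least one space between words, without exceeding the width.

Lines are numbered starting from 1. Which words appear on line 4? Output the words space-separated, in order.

Answer: plate chapter

Derivation:
Line 1: ['two', 'red', 'old'] (min_width=11, slack=4)
Line 2: ['plate', 'developer'] (min_width=15, slack=0)
Line 3: ['heart', 'compound'] (min_width=14, slack=1)
Line 4: ['plate', 'chapter'] (min_width=13, slack=2)
Line 5: ['who', 'old', 'matrix'] (min_width=14, slack=1)
Line 6: ['so', 'bridge'] (min_width=9, slack=6)
Line 7: ['security', 'sun'] (min_width=12, slack=3)
Line 8: ['data', 'content'] (min_width=12, slack=3)
Line 9: ['version', 'leaf'] (min_width=12, slack=3)
Line 10: ['sky', 'in'] (min_width=6, slack=9)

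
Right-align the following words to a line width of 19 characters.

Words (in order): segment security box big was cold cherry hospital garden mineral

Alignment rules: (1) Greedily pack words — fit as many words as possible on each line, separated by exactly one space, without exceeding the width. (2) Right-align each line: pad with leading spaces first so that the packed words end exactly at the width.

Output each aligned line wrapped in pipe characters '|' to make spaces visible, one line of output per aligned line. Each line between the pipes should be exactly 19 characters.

Answer: |   segment security|
|   box big was cold|
|    cherry hospital|
|     garden mineral|

Derivation:
Line 1: ['segment', 'security'] (min_width=16, slack=3)
Line 2: ['box', 'big', 'was', 'cold'] (min_width=16, slack=3)
Line 3: ['cherry', 'hospital'] (min_width=15, slack=4)
Line 4: ['garden', 'mineral'] (min_width=14, slack=5)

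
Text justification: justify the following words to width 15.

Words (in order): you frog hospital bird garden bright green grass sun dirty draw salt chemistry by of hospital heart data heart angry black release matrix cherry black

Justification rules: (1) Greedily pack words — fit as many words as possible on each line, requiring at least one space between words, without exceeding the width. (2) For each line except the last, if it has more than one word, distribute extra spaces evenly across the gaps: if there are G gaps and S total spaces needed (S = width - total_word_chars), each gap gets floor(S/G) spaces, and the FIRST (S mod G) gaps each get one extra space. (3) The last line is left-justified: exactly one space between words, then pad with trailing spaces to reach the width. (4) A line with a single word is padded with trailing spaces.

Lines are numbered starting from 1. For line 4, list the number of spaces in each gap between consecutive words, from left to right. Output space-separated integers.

Line 1: ['you', 'frog'] (min_width=8, slack=7)
Line 2: ['hospital', 'bird'] (min_width=13, slack=2)
Line 3: ['garden', 'bright'] (min_width=13, slack=2)
Line 4: ['green', 'grass', 'sun'] (min_width=15, slack=0)
Line 5: ['dirty', 'draw', 'salt'] (min_width=15, slack=0)
Line 6: ['chemistry', 'by', 'of'] (min_width=15, slack=0)
Line 7: ['hospital', 'heart'] (min_width=14, slack=1)
Line 8: ['data', 'heart'] (min_width=10, slack=5)
Line 9: ['angry', 'black'] (min_width=11, slack=4)
Line 10: ['release', 'matrix'] (min_width=14, slack=1)
Line 11: ['cherry', 'black'] (min_width=12, slack=3)

Answer: 1 1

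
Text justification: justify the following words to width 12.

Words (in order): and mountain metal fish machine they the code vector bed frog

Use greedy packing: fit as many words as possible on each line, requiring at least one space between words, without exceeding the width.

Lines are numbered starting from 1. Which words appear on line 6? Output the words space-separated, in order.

Answer: frog

Derivation:
Line 1: ['and', 'mountain'] (min_width=12, slack=0)
Line 2: ['metal', 'fish'] (min_width=10, slack=2)
Line 3: ['machine', 'they'] (min_width=12, slack=0)
Line 4: ['the', 'code'] (min_width=8, slack=4)
Line 5: ['vector', 'bed'] (min_width=10, slack=2)
Line 6: ['frog'] (min_width=4, slack=8)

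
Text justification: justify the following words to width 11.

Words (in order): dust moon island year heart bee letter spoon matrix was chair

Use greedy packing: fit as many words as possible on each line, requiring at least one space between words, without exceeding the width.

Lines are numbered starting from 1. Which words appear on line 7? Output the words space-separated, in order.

Answer: chair

Derivation:
Line 1: ['dust', 'moon'] (min_width=9, slack=2)
Line 2: ['island', 'year'] (min_width=11, slack=0)
Line 3: ['heart', 'bee'] (min_width=9, slack=2)
Line 4: ['letter'] (min_width=6, slack=5)
Line 5: ['spoon'] (min_width=5, slack=6)
Line 6: ['matrix', 'was'] (min_width=10, slack=1)
Line 7: ['chair'] (min_width=5, slack=6)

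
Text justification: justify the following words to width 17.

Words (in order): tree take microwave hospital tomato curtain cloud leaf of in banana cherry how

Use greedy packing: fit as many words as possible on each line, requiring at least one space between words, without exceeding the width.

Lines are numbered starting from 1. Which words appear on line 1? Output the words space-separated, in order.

Answer: tree take

Derivation:
Line 1: ['tree', 'take'] (min_width=9, slack=8)
Line 2: ['microwave'] (min_width=9, slack=8)
Line 3: ['hospital', 'tomato'] (min_width=15, slack=2)
Line 4: ['curtain', 'cloud'] (min_width=13, slack=4)
Line 5: ['leaf', 'of', 'in', 'banana'] (min_width=17, slack=0)
Line 6: ['cherry', 'how'] (min_width=10, slack=7)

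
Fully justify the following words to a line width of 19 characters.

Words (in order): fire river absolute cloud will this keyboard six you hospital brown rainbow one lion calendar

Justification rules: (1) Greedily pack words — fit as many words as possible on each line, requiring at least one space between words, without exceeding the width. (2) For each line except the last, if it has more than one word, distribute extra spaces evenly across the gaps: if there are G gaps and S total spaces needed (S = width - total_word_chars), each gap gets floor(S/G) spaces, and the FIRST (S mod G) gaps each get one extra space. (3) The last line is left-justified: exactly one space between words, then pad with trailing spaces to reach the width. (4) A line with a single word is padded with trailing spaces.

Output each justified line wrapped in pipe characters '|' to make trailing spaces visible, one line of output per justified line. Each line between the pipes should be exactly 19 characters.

Line 1: ['fire', 'river', 'absolute'] (min_width=19, slack=0)
Line 2: ['cloud', 'will', 'this'] (min_width=15, slack=4)
Line 3: ['keyboard', 'six', 'you'] (min_width=16, slack=3)
Line 4: ['hospital', 'brown'] (min_width=14, slack=5)
Line 5: ['rainbow', 'one', 'lion'] (min_width=16, slack=3)
Line 6: ['calendar'] (min_width=8, slack=11)

Answer: |fire river absolute|
|cloud   will   this|
|keyboard   six  you|
|hospital      brown|
|rainbow   one  lion|
|calendar           |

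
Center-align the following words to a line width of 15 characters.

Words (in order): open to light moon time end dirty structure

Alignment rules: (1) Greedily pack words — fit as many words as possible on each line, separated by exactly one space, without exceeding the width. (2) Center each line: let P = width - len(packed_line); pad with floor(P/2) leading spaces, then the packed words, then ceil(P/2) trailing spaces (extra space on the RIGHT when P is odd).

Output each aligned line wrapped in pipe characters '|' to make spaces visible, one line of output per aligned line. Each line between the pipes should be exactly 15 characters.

Line 1: ['open', 'to', 'light'] (min_width=13, slack=2)
Line 2: ['moon', 'time', 'end'] (min_width=13, slack=2)
Line 3: ['dirty', 'structure'] (min_width=15, slack=0)

Answer: | open to light |
| moon time end |
|dirty structure|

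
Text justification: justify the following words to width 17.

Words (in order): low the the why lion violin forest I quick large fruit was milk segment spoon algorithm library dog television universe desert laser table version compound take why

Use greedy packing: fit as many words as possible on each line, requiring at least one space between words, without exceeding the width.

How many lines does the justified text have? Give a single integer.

Line 1: ['low', 'the', 'the', 'why'] (min_width=15, slack=2)
Line 2: ['lion', 'violin'] (min_width=11, slack=6)
Line 3: ['forest', 'I', 'quick'] (min_width=14, slack=3)
Line 4: ['large', 'fruit', 'was'] (min_width=15, slack=2)
Line 5: ['milk', 'segment'] (min_width=12, slack=5)
Line 6: ['spoon', 'algorithm'] (min_width=15, slack=2)
Line 7: ['library', 'dog'] (min_width=11, slack=6)
Line 8: ['television'] (min_width=10, slack=7)
Line 9: ['universe', 'desert'] (min_width=15, slack=2)
Line 10: ['laser', 'table'] (min_width=11, slack=6)
Line 11: ['version', 'compound'] (min_width=16, slack=1)
Line 12: ['take', 'why'] (min_width=8, slack=9)
Total lines: 12

Answer: 12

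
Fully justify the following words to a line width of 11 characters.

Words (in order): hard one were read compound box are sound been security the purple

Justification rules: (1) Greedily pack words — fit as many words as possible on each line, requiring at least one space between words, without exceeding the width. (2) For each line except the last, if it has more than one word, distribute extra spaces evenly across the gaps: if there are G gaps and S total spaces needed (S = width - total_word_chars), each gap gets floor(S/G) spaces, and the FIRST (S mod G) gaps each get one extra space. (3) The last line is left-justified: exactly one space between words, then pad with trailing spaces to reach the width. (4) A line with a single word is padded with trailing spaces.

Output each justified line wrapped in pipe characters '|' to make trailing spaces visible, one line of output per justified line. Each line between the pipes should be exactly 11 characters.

Line 1: ['hard', 'one'] (min_width=8, slack=3)
Line 2: ['were', 'read'] (min_width=9, slack=2)
Line 3: ['compound'] (min_width=8, slack=3)
Line 4: ['box', 'are'] (min_width=7, slack=4)
Line 5: ['sound', 'been'] (min_width=10, slack=1)
Line 6: ['security'] (min_width=8, slack=3)
Line 7: ['the', 'purple'] (min_width=10, slack=1)

Answer: |hard    one|
|were   read|
|compound   |
|box     are|
|sound  been|
|security   |
|the purple |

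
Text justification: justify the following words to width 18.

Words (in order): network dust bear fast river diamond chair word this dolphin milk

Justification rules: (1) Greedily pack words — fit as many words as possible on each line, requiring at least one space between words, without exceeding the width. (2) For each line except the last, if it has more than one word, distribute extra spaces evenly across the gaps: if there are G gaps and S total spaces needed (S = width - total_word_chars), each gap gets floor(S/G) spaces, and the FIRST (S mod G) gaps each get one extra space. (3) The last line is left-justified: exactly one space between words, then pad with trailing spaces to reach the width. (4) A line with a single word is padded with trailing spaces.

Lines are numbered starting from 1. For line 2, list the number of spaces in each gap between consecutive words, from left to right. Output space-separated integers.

Answer: 1 1

Derivation:
Line 1: ['network', 'dust', 'bear'] (min_width=17, slack=1)
Line 2: ['fast', 'river', 'diamond'] (min_width=18, slack=0)
Line 3: ['chair', 'word', 'this'] (min_width=15, slack=3)
Line 4: ['dolphin', 'milk'] (min_width=12, slack=6)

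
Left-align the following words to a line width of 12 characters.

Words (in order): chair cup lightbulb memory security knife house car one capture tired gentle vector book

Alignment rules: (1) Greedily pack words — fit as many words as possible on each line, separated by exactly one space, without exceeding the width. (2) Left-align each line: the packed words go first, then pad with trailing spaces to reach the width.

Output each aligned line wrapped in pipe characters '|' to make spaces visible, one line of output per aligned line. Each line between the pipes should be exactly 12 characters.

Line 1: ['chair', 'cup'] (min_width=9, slack=3)
Line 2: ['lightbulb'] (min_width=9, slack=3)
Line 3: ['memory'] (min_width=6, slack=6)
Line 4: ['security'] (min_width=8, slack=4)
Line 5: ['knife', 'house'] (min_width=11, slack=1)
Line 6: ['car', 'one'] (min_width=7, slack=5)
Line 7: ['capture'] (min_width=7, slack=5)
Line 8: ['tired', 'gentle'] (min_width=12, slack=0)
Line 9: ['vector', 'book'] (min_width=11, slack=1)

Answer: |chair cup   |
|lightbulb   |
|memory      |
|security    |
|knife house |
|car one     |
|capture     |
|tired gentle|
|vector book |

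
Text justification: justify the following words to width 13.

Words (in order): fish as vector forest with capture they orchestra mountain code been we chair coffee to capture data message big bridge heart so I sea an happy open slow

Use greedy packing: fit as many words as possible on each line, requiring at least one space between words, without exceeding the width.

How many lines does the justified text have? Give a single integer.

Line 1: ['fish', 'as'] (min_width=7, slack=6)
Line 2: ['vector', 'forest'] (min_width=13, slack=0)
Line 3: ['with', 'capture'] (min_width=12, slack=1)
Line 4: ['they'] (min_width=4, slack=9)
Line 5: ['orchestra'] (min_width=9, slack=4)
Line 6: ['mountain', 'code'] (min_width=13, slack=0)
Line 7: ['been', 'we', 'chair'] (min_width=13, slack=0)
Line 8: ['coffee', 'to'] (min_width=9, slack=4)
Line 9: ['capture', 'data'] (min_width=12, slack=1)
Line 10: ['message', 'big'] (min_width=11, slack=2)
Line 11: ['bridge', 'heart'] (min_width=12, slack=1)
Line 12: ['so', 'I', 'sea', 'an'] (min_width=11, slack=2)
Line 13: ['happy', 'open'] (min_width=10, slack=3)
Line 14: ['slow'] (min_width=4, slack=9)
Total lines: 14

Answer: 14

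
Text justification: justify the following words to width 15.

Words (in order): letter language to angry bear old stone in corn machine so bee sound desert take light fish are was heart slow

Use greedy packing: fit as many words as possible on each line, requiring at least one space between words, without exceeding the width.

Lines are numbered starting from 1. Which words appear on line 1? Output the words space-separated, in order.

Answer: letter language

Derivation:
Line 1: ['letter', 'language'] (min_width=15, slack=0)
Line 2: ['to', 'angry', 'bear'] (min_width=13, slack=2)
Line 3: ['old', 'stone', 'in'] (min_width=12, slack=3)
Line 4: ['corn', 'machine', 'so'] (min_width=15, slack=0)
Line 5: ['bee', 'sound'] (min_width=9, slack=6)
Line 6: ['desert', 'take'] (min_width=11, slack=4)
Line 7: ['light', 'fish', 'are'] (min_width=14, slack=1)
Line 8: ['was', 'heart', 'slow'] (min_width=14, slack=1)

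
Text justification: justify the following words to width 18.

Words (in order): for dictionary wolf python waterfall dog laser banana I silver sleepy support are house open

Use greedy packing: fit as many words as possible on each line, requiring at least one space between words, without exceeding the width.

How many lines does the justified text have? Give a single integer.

Line 1: ['for', 'dictionary'] (min_width=14, slack=4)
Line 2: ['wolf', 'python'] (min_width=11, slack=7)
Line 3: ['waterfall', 'dog'] (min_width=13, slack=5)
Line 4: ['laser', 'banana', 'I'] (min_width=14, slack=4)
Line 5: ['silver', 'sleepy'] (min_width=13, slack=5)
Line 6: ['support', 'are', 'house'] (min_width=17, slack=1)
Line 7: ['open'] (min_width=4, slack=14)
Total lines: 7

Answer: 7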